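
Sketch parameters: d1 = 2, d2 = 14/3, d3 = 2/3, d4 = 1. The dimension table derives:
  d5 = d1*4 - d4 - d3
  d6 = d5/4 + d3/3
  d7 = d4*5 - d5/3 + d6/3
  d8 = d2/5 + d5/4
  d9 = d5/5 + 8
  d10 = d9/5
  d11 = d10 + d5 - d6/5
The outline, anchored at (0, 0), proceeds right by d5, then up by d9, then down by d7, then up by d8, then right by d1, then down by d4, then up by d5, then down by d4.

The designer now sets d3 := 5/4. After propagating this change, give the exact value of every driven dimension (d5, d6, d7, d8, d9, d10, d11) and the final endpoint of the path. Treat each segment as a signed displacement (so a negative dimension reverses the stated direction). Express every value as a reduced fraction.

Apply edit: d3 := 5/4
  d5 = d1*4 - d4 - d3 = 23/4
  d6 = d5/4 + d3/3 = 89/48
  d7 = d4*5 - d5/3 + d6/3 = 533/144
  d8 = d2/5 + d5/4 = 569/240
  d9 = d5/5 + 8 = 183/20
  d10 = d9/5 = 183/100
  d11 = d10 + d5 - d6/5 = 8651/1200
Walk from origin (0, 0):
  seg 1: right by d5 = 23/4 → (23/4, 0)
  seg 2: up by d9 = 183/20 → (23/4, 183/20)
  seg 3: down by d7 = 533/144 → (23/4, 3923/720)
  seg 4: up by d8 = 569/240 → (23/4, 563/72)
  seg 5: right by d1 = 2 → (31/4, 563/72)
  seg 6: down by d4 = 1 → (31/4, 491/72)
  seg 7: up by d5 = 23/4 → (31/4, 905/72)
  seg 8: down by d4 = 1 → (31/4, 833/72)

d5 = 23/4
d6 = 89/48
d7 = 533/144
d8 = 569/240
d9 = 183/20
d10 = 183/100
d11 = 8651/1200
endpoint = (31/4, 833/72)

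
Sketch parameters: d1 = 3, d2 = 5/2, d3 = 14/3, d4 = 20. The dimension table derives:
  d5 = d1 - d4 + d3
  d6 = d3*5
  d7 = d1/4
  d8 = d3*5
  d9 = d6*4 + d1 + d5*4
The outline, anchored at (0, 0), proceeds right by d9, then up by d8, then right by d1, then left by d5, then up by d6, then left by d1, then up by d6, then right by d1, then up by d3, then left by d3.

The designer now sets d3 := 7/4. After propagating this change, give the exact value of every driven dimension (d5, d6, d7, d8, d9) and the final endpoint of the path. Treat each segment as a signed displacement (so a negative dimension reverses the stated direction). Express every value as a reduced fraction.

Apply edit: d3 := 7/4
  d5 = d1 - d4 + d3 = -61/4
  d6 = d3*5 = 35/4
  d7 = d1/4 = 3/4
  d8 = d3*5 = 35/4
  d9 = d6*4 + d1 + d5*4 = -23
Walk from origin (0, 0):
  seg 1: right by d9 = -23 → (-23, 0)
  seg 2: up by d8 = 35/4 → (-23, 35/4)
  seg 3: right by d1 = 3 → (-20, 35/4)
  seg 4: left by d5 = -61/4 → (-19/4, 35/4)
  seg 5: up by d6 = 35/4 → (-19/4, 35/2)
  seg 6: left by d1 = 3 → (-31/4, 35/2)
  seg 7: up by d6 = 35/4 → (-31/4, 105/4)
  seg 8: right by d1 = 3 → (-19/4, 105/4)
  seg 9: up by d3 = 7/4 → (-19/4, 28)
  seg 10: left by d3 = 7/4 → (-13/2, 28)

d5 = -61/4
d6 = 35/4
d7 = 3/4
d8 = 35/4
d9 = -23
endpoint = (-13/2, 28)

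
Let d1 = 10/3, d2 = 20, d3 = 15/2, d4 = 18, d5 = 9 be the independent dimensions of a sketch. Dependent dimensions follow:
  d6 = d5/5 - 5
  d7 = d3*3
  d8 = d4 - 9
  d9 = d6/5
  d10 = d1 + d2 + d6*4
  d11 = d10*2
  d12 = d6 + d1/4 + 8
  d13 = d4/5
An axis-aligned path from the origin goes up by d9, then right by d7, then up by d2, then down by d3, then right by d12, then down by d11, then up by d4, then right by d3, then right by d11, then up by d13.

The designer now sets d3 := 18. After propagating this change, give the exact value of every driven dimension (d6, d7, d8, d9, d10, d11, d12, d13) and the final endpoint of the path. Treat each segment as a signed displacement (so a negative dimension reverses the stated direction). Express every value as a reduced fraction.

Apply edit: d3 := 18
  d6 = d5/5 - 5 = -16/5
  d7 = d3*3 = 54
  d8 = d4 - 9 = 9
  d9 = d6/5 = -16/25
  d10 = d1 + d2 + d6*4 = 158/15
  d11 = d10*2 = 316/15
  d12 = d6 + d1/4 + 8 = 169/30
  d13 = d4/5 = 18/5
Walk from origin (0, 0):
  seg 1: up by d9 = -16/25 → (0, -16/25)
  seg 2: right by d7 = 54 → (54, -16/25)
  seg 3: up by d2 = 20 → (54, 484/25)
  seg 4: down by d3 = 18 → (54, 34/25)
  seg 5: right by d12 = 169/30 → (1789/30, 34/25)
  seg 6: down by d11 = 316/15 → (1789/30, -1478/75)
  seg 7: up by d4 = 18 → (1789/30, -128/75)
  seg 8: right by d3 = 18 → (2329/30, -128/75)
  seg 9: right by d11 = 316/15 → (987/10, -128/75)
  seg 10: up by d13 = 18/5 → (987/10, 142/75)

d6 = -16/5
d7 = 54
d8 = 9
d9 = -16/25
d10 = 158/15
d11 = 316/15
d12 = 169/30
d13 = 18/5
endpoint = (987/10, 142/75)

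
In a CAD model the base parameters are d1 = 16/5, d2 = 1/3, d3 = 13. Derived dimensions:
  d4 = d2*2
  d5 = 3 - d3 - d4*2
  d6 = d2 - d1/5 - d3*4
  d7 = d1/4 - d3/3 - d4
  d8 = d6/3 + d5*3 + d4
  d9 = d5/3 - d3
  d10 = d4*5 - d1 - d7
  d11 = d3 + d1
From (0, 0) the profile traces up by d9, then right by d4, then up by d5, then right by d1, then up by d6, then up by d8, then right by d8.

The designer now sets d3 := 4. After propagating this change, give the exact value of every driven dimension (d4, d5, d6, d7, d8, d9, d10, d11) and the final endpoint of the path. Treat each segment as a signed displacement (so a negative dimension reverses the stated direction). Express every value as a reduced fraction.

d4 = 2/3
d5 = -7/3
d6 = -1223/75
d7 = -6/5
d8 = -2648/225
d9 = -43/9
d10 = 4/3
d11 = 36/5
endpoint = (-1778/225, -2639/75)

Apply edit: d3 := 4
  d4 = d2*2 = 2/3
  d5 = 3 - d3 - d4*2 = -7/3
  d6 = d2 - d1/5 - d3*4 = -1223/75
  d7 = d1/4 - d3/3 - d4 = -6/5
  d8 = d6/3 + d5*3 + d4 = -2648/225
  d9 = d5/3 - d3 = -43/9
  d10 = d4*5 - d1 - d7 = 4/3
  d11 = d3 + d1 = 36/5
Walk from origin (0, 0):
  seg 1: up by d9 = -43/9 → (0, -43/9)
  seg 2: right by d4 = 2/3 → (2/3, -43/9)
  seg 3: up by d5 = -7/3 → (2/3, -64/9)
  seg 4: right by d1 = 16/5 → (58/15, -64/9)
  seg 5: up by d6 = -1223/75 → (58/15, -5269/225)
  seg 6: up by d8 = -2648/225 → (58/15, -2639/75)
  seg 7: right by d8 = -2648/225 → (-1778/225, -2639/75)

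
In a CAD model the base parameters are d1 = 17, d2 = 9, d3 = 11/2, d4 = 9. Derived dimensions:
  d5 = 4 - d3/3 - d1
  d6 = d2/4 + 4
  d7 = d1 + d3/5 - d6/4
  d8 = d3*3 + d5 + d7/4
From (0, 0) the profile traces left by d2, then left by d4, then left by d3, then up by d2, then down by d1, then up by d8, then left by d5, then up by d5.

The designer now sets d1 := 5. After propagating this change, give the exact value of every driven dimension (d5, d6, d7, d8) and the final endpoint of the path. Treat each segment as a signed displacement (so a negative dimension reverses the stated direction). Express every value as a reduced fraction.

d5 = -17/6
d6 = 25/4
d7 = 363/80
d8 = 14209/960
endpoint = (-62/3, 15329/960)

Apply edit: d1 := 5
  d5 = 4 - d3/3 - d1 = -17/6
  d6 = d2/4 + 4 = 25/4
  d7 = d1 + d3/5 - d6/4 = 363/80
  d8 = d3*3 + d5 + d7/4 = 14209/960
Walk from origin (0, 0):
  seg 1: left by d2 = 9 → (-9, 0)
  seg 2: left by d4 = 9 → (-18, 0)
  seg 3: left by d3 = 11/2 → (-47/2, 0)
  seg 4: up by d2 = 9 → (-47/2, 9)
  seg 5: down by d1 = 5 → (-47/2, 4)
  seg 6: up by d8 = 14209/960 → (-47/2, 18049/960)
  seg 7: left by d5 = -17/6 → (-62/3, 18049/960)
  seg 8: up by d5 = -17/6 → (-62/3, 15329/960)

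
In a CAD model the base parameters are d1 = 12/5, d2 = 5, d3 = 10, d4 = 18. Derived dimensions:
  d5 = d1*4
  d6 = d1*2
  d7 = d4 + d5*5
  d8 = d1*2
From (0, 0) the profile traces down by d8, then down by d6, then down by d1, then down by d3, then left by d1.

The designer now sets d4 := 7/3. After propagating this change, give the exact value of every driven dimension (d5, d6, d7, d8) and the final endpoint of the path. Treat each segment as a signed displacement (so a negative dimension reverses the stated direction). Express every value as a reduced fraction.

Apply edit: d4 := 7/3
  d5 = d1*4 = 48/5
  d6 = d1*2 = 24/5
  d7 = d4 + d5*5 = 151/3
  d8 = d1*2 = 24/5
Walk from origin (0, 0):
  seg 1: down by d8 = 24/5 → (0, -24/5)
  seg 2: down by d6 = 24/5 → (0, -48/5)
  seg 3: down by d1 = 12/5 → (0, -12)
  seg 4: down by d3 = 10 → (0, -22)
  seg 5: left by d1 = 12/5 → (-12/5, -22)

d5 = 48/5
d6 = 24/5
d7 = 151/3
d8 = 24/5
endpoint = (-12/5, -22)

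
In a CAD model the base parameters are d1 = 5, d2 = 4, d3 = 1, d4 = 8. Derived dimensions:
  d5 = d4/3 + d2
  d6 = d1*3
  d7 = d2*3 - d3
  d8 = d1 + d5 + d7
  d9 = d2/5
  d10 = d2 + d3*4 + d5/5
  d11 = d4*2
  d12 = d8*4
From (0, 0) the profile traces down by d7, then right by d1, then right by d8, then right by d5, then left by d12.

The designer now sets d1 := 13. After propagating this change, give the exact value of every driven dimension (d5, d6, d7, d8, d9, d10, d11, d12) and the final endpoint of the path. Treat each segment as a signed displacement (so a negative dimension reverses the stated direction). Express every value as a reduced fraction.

Apply edit: d1 := 13
  d5 = d4/3 + d2 = 20/3
  d6 = d1*3 = 39
  d7 = d2*3 - d3 = 11
  d8 = d1 + d5 + d7 = 92/3
  d9 = d2/5 = 4/5
  d10 = d2 + d3*4 + d5/5 = 28/3
  d11 = d4*2 = 16
  d12 = d8*4 = 368/3
Walk from origin (0, 0):
  seg 1: down by d7 = 11 → (0, -11)
  seg 2: right by d1 = 13 → (13, -11)
  seg 3: right by d8 = 92/3 → (131/3, -11)
  seg 4: right by d5 = 20/3 → (151/3, -11)
  seg 5: left by d12 = 368/3 → (-217/3, -11)

d5 = 20/3
d6 = 39
d7 = 11
d8 = 92/3
d9 = 4/5
d10 = 28/3
d11 = 16
d12 = 368/3
endpoint = (-217/3, -11)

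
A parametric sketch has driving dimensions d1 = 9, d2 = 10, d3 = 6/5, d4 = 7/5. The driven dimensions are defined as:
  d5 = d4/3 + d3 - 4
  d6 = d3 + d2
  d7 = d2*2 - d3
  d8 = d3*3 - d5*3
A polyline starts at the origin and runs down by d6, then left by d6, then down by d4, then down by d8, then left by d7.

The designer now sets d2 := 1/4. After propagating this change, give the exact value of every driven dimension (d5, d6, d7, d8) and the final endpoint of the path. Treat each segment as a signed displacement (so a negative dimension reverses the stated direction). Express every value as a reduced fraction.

Apply edit: d2 := 1/4
  d5 = d4/3 + d3 - 4 = -7/3
  d6 = d3 + d2 = 29/20
  d7 = d2*2 - d3 = -7/10
  d8 = d3*3 - d5*3 = 53/5
Walk from origin (0, 0):
  seg 1: down by d6 = 29/20 → (0, -29/20)
  seg 2: left by d6 = 29/20 → (-29/20, -29/20)
  seg 3: down by d4 = 7/5 → (-29/20, -57/20)
  seg 4: down by d8 = 53/5 → (-29/20, -269/20)
  seg 5: left by d7 = -7/10 → (-3/4, -269/20)

d5 = -7/3
d6 = 29/20
d7 = -7/10
d8 = 53/5
endpoint = (-3/4, -269/20)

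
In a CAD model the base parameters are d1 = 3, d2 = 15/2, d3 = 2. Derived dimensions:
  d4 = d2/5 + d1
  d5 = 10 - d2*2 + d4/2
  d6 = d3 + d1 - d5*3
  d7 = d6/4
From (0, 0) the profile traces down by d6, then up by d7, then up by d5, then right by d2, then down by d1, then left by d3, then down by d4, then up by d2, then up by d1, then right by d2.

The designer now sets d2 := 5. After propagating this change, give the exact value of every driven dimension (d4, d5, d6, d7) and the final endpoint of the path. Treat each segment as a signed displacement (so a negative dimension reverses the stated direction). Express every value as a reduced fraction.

Apply edit: d2 := 5
  d4 = d2/5 + d1 = 4
  d5 = 10 - d2*2 + d4/2 = 2
  d6 = d3 + d1 - d5*3 = -1
  d7 = d6/4 = -1/4
Walk from origin (0, 0):
  seg 1: down by d6 = -1 → (0, 1)
  seg 2: up by d7 = -1/4 → (0, 3/4)
  seg 3: up by d5 = 2 → (0, 11/4)
  seg 4: right by d2 = 5 → (5, 11/4)
  seg 5: down by d1 = 3 → (5, -1/4)
  seg 6: left by d3 = 2 → (3, -1/4)
  seg 7: down by d4 = 4 → (3, -17/4)
  seg 8: up by d2 = 5 → (3, 3/4)
  seg 9: up by d1 = 3 → (3, 15/4)
  seg 10: right by d2 = 5 → (8, 15/4)

d4 = 4
d5 = 2
d6 = -1
d7 = -1/4
endpoint = (8, 15/4)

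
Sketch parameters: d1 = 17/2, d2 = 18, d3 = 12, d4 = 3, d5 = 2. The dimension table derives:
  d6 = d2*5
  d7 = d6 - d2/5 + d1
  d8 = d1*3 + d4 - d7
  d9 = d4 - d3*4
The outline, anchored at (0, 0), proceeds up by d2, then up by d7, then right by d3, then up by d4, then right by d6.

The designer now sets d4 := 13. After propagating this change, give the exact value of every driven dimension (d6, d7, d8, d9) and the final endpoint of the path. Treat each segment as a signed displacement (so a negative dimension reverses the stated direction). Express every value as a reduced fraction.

Apply edit: d4 := 13
  d6 = d2*5 = 90
  d7 = d6 - d2/5 + d1 = 949/10
  d8 = d1*3 + d4 - d7 = -282/5
  d9 = d4 - d3*4 = -35
Walk from origin (0, 0):
  seg 1: up by d2 = 18 → (0, 18)
  seg 2: up by d7 = 949/10 → (0, 1129/10)
  seg 3: right by d3 = 12 → (12, 1129/10)
  seg 4: up by d4 = 13 → (12, 1259/10)
  seg 5: right by d6 = 90 → (102, 1259/10)

d6 = 90
d7 = 949/10
d8 = -282/5
d9 = -35
endpoint = (102, 1259/10)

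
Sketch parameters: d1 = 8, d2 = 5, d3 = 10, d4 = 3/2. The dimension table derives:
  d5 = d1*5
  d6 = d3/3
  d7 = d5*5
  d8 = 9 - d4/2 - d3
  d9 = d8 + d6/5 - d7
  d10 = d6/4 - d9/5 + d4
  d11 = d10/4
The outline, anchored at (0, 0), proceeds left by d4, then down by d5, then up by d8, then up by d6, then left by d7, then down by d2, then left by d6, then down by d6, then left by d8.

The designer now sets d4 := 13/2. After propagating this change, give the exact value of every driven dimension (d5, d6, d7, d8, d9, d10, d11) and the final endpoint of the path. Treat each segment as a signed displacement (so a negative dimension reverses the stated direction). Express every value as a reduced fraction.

Apply edit: d4 := 13/2
  d5 = d1*5 = 40
  d6 = d3/3 = 10/3
  d7 = d5*5 = 200
  d8 = 9 - d4/2 - d3 = -17/4
  d9 = d8 + d6/5 - d7 = -2443/12
  d10 = d6/4 - d9/5 + d4 = 961/20
  d11 = d10/4 = 961/80
Walk from origin (0, 0):
  seg 1: left by d4 = 13/2 → (-13/2, 0)
  seg 2: down by d5 = 40 → (-13/2, -40)
  seg 3: up by d8 = -17/4 → (-13/2, -177/4)
  seg 4: up by d6 = 10/3 → (-13/2, -491/12)
  seg 5: left by d7 = 200 → (-413/2, -491/12)
  seg 6: down by d2 = 5 → (-413/2, -551/12)
  seg 7: left by d6 = 10/3 → (-1259/6, -551/12)
  seg 8: down by d6 = 10/3 → (-1259/6, -197/4)
  seg 9: left by d8 = -17/4 → (-2467/12, -197/4)

d5 = 40
d6 = 10/3
d7 = 200
d8 = -17/4
d9 = -2443/12
d10 = 961/20
d11 = 961/80
endpoint = (-2467/12, -197/4)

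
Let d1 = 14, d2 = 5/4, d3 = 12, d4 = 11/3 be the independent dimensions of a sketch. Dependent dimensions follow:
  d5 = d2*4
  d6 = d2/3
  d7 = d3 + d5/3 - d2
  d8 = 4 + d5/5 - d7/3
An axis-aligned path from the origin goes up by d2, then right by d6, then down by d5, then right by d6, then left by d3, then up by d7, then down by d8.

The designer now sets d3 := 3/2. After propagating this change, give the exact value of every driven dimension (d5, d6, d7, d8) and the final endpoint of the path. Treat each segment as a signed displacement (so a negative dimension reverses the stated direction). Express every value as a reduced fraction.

Apply edit: d3 := 3/2
  d5 = d2*4 = 5
  d6 = d2/3 = 5/12
  d7 = d3 + d5/3 - d2 = 23/12
  d8 = 4 + d5/5 - d7/3 = 157/36
Walk from origin (0, 0):
  seg 1: up by d2 = 5/4 → (0, 5/4)
  seg 2: right by d6 = 5/12 → (5/12, 5/4)
  seg 3: down by d5 = 5 → (5/12, -15/4)
  seg 4: right by d6 = 5/12 → (5/6, -15/4)
  seg 5: left by d3 = 3/2 → (-2/3, -15/4)
  seg 6: up by d7 = 23/12 → (-2/3, -11/6)
  seg 7: down by d8 = 157/36 → (-2/3, -223/36)

d5 = 5
d6 = 5/12
d7 = 23/12
d8 = 157/36
endpoint = (-2/3, -223/36)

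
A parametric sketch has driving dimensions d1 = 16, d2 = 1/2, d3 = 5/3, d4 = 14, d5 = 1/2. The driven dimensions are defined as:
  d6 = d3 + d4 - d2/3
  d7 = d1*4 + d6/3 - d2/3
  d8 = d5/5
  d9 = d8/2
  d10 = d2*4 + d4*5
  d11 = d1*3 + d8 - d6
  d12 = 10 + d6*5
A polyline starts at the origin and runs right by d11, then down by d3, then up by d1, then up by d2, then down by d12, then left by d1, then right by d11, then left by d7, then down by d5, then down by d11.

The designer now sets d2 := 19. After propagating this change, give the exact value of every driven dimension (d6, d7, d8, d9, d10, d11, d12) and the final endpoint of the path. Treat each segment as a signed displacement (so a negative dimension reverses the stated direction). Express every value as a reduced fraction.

Apply edit: d2 := 19
  d6 = d3 + d4 - d2/3 = 28/3
  d7 = d1*4 + d6/3 - d2/3 = 547/9
  d8 = d5/5 = 1/10
  d9 = d8/2 = 1/20
  d10 = d2*4 + d4*5 = 146
  d11 = d1*3 + d8 - d6 = 1163/30
  d12 = 10 + d6*5 = 170/3
Walk from origin (0, 0):
  seg 1: right by d11 = 1163/30 → (1163/30, 0)
  seg 2: down by d3 = 5/3 → (1163/30, -5/3)
  seg 3: up by d1 = 16 → (1163/30, 43/3)
  seg 4: up by d2 = 19 → (1163/30, 100/3)
  seg 5: down by d12 = 170/3 → (1163/30, -70/3)
  seg 6: left by d1 = 16 → (683/30, -70/3)
  seg 7: right by d11 = 1163/30 → (923/15, -70/3)
  seg 8: left by d7 = 547/9 → (34/45, -70/3)
  seg 9: down by d5 = 1/2 → (34/45, -143/6)
  seg 10: down by d11 = 1163/30 → (34/45, -313/5)

d6 = 28/3
d7 = 547/9
d8 = 1/10
d9 = 1/20
d10 = 146
d11 = 1163/30
d12 = 170/3
endpoint = (34/45, -313/5)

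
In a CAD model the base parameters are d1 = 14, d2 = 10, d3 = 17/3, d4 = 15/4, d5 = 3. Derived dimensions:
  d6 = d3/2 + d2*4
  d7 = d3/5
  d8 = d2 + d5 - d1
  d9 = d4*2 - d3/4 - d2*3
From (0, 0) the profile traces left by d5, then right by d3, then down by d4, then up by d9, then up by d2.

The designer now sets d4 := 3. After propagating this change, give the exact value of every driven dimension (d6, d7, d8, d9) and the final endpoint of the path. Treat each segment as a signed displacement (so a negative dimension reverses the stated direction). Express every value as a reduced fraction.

Apply edit: d4 := 3
  d6 = d3/2 + d2*4 = 257/6
  d7 = d3/5 = 17/15
  d8 = d2 + d5 - d1 = -1
  d9 = d4*2 - d3/4 - d2*3 = -305/12
Walk from origin (0, 0):
  seg 1: left by d5 = 3 → (-3, 0)
  seg 2: right by d3 = 17/3 → (8/3, 0)
  seg 3: down by d4 = 3 → (8/3, -3)
  seg 4: up by d9 = -305/12 → (8/3, -341/12)
  seg 5: up by d2 = 10 → (8/3, -221/12)

d6 = 257/6
d7 = 17/15
d8 = -1
d9 = -305/12
endpoint = (8/3, -221/12)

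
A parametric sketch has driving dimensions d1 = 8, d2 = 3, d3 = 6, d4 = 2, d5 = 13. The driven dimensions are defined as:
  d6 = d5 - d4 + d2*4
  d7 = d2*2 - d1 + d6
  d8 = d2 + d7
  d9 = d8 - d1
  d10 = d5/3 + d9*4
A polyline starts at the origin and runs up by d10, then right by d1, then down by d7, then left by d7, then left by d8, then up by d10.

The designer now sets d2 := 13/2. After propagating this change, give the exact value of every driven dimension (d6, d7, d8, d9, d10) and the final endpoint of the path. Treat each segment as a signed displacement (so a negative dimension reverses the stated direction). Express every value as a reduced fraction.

d6 = 37
d7 = 42
d8 = 97/2
d9 = 81/2
d10 = 499/3
endpoint = (-165/2, 872/3)

Apply edit: d2 := 13/2
  d6 = d5 - d4 + d2*4 = 37
  d7 = d2*2 - d1 + d6 = 42
  d8 = d2 + d7 = 97/2
  d9 = d8 - d1 = 81/2
  d10 = d5/3 + d9*4 = 499/3
Walk from origin (0, 0):
  seg 1: up by d10 = 499/3 → (0, 499/3)
  seg 2: right by d1 = 8 → (8, 499/3)
  seg 3: down by d7 = 42 → (8, 373/3)
  seg 4: left by d7 = 42 → (-34, 373/3)
  seg 5: left by d8 = 97/2 → (-165/2, 373/3)
  seg 6: up by d10 = 499/3 → (-165/2, 872/3)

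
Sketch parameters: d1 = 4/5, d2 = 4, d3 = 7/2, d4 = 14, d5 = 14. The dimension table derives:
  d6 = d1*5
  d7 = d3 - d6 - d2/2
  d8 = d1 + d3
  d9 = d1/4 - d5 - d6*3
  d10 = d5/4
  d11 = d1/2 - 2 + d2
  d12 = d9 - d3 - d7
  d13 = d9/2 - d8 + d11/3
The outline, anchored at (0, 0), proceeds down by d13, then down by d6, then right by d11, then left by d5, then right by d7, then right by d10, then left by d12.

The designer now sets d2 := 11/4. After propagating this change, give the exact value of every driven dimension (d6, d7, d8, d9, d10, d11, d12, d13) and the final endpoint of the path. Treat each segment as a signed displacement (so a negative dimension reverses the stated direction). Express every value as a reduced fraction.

Apply edit: d2 := 11/4
  d6 = d1*5 = 4
  d7 = d3 - d6 - d2/2 = -15/8
  d8 = d1 + d3 = 43/10
  d9 = d1/4 - d5 - d6*3 = -129/5
  d10 = d5/4 = 7/2
  d11 = d1/2 - 2 + d2 = 23/20
  d12 = d9 - d3 - d7 = -1097/40
  d13 = d9/2 - d8 + d11/3 = -1009/60
Walk from origin (0, 0):
  seg 1: down by d13 = -1009/60 → (0, 1009/60)
  seg 2: down by d6 = 4 → (0, 769/60)
  seg 3: right by d11 = 23/20 → (23/20, 769/60)
  seg 4: left by d5 = 14 → (-257/20, 769/60)
  seg 5: right by d7 = -15/8 → (-589/40, 769/60)
  seg 6: right by d10 = 7/2 → (-449/40, 769/60)
  seg 7: left by d12 = -1097/40 → (81/5, 769/60)

d6 = 4
d7 = -15/8
d8 = 43/10
d9 = -129/5
d10 = 7/2
d11 = 23/20
d12 = -1097/40
d13 = -1009/60
endpoint = (81/5, 769/60)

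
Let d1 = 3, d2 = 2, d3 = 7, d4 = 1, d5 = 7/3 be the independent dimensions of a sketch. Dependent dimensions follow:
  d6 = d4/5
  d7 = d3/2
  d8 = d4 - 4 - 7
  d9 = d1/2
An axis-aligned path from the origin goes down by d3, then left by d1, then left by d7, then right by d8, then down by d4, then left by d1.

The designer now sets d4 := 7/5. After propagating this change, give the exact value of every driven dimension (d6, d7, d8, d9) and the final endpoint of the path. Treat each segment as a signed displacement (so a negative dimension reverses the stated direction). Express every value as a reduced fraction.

Apply edit: d4 := 7/5
  d6 = d4/5 = 7/25
  d7 = d3/2 = 7/2
  d8 = d4 - 4 - 7 = -48/5
  d9 = d1/2 = 3/2
Walk from origin (0, 0):
  seg 1: down by d3 = 7 → (0, -7)
  seg 2: left by d1 = 3 → (-3, -7)
  seg 3: left by d7 = 7/2 → (-13/2, -7)
  seg 4: right by d8 = -48/5 → (-161/10, -7)
  seg 5: down by d4 = 7/5 → (-161/10, -42/5)
  seg 6: left by d1 = 3 → (-191/10, -42/5)

d6 = 7/25
d7 = 7/2
d8 = -48/5
d9 = 3/2
endpoint = (-191/10, -42/5)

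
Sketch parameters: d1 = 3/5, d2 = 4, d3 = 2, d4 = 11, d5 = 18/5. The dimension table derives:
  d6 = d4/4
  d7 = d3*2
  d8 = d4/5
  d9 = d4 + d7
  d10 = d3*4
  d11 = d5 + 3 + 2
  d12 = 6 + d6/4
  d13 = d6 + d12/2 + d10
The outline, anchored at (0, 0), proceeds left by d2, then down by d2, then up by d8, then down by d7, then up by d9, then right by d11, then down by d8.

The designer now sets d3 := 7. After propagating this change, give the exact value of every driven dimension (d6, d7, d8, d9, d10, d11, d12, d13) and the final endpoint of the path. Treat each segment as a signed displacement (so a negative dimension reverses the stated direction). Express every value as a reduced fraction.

Apply edit: d3 := 7
  d6 = d4/4 = 11/4
  d7 = d3*2 = 14
  d8 = d4/5 = 11/5
  d9 = d4 + d7 = 25
  d10 = d3*4 = 28
  d11 = d5 + 3 + 2 = 43/5
  d12 = 6 + d6/4 = 107/16
  d13 = d6 + d12/2 + d10 = 1091/32
Walk from origin (0, 0):
  seg 1: left by d2 = 4 → (-4, 0)
  seg 2: down by d2 = 4 → (-4, -4)
  seg 3: up by d8 = 11/5 → (-4, -9/5)
  seg 4: down by d7 = 14 → (-4, -79/5)
  seg 5: up by d9 = 25 → (-4, 46/5)
  seg 6: right by d11 = 43/5 → (23/5, 46/5)
  seg 7: down by d8 = 11/5 → (23/5, 7)

d6 = 11/4
d7 = 14
d8 = 11/5
d9 = 25
d10 = 28
d11 = 43/5
d12 = 107/16
d13 = 1091/32
endpoint = (23/5, 7)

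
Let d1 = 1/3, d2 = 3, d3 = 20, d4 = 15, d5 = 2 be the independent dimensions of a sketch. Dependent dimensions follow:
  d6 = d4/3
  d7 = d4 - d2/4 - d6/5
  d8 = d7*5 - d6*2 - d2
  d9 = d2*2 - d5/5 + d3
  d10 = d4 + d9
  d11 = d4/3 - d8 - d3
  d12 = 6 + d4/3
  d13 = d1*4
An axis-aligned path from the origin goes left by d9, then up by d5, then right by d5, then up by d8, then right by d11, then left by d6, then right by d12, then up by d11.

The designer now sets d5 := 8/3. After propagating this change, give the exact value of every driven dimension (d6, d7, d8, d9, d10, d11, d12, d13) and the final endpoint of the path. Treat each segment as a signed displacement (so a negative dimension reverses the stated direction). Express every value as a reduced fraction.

d6 = 5
d7 = 53/4
d8 = 213/4
d9 = 382/15
d10 = 607/15
d11 = -273/4
d12 = 11
d13 = 4/3
endpoint = (-1701/20, -37/3)

Apply edit: d5 := 8/3
  d6 = d4/3 = 5
  d7 = d4 - d2/4 - d6/5 = 53/4
  d8 = d7*5 - d6*2 - d2 = 213/4
  d9 = d2*2 - d5/5 + d3 = 382/15
  d10 = d4 + d9 = 607/15
  d11 = d4/3 - d8 - d3 = -273/4
  d12 = 6 + d4/3 = 11
  d13 = d1*4 = 4/3
Walk from origin (0, 0):
  seg 1: left by d9 = 382/15 → (-382/15, 0)
  seg 2: up by d5 = 8/3 → (-382/15, 8/3)
  seg 3: right by d5 = 8/3 → (-114/5, 8/3)
  seg 4: up by d8 = 213/4 → (-114/5, 671/12)
  seg 5: right by d11 = -273/4 → (-1821/20, 671/12)
  seg 6: left by d6 = 5 → (-1921/20, 671/12)
  seg 7: right by d12 = 11 → (-1701/20, 671/12)
  seg 8: up by d11 = -273/4 → (-1701/20, -37/3)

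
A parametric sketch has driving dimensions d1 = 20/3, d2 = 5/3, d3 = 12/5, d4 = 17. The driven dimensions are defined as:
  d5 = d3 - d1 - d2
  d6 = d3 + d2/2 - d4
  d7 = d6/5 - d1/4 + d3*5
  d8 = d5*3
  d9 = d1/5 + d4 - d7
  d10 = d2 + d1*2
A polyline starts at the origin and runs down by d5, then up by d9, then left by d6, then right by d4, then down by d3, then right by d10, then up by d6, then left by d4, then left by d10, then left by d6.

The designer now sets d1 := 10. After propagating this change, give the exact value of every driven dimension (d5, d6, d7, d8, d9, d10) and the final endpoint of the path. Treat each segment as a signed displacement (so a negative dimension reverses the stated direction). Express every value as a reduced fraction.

d5 = -139/15
d6 = -413/30
d7 = 506/75
d8 = -139/5
d9 = 919/75
d10 = 65/3
endpoint = (413/15, 803/150)

Apply edit: d1 := 10
  d5 = d3 - d1 - d2 = -139/15
  d6 = d3 + d2/2 - d4 = -413/30
  d7 = d6/5 - d1/4 + d3*5 = 506/75
  d8 = d5*3 = -139/5
  d9 = d1/5 + d4 - d7 = 919/75
  d10 = d2 + d1*2 = 65/3
Walk from origin (0, 0):
  seg 1: down by d5 = -139/15 → (0, 139/15)
  seg 2: up by d9 = 919/75 → (0, 538/25)
  seg 3: left by d6 = -413/30 → (413/30, 538/25)
  seg 4: right by d4 = 17 → (923/30, 538/25)
  seg 5: down by d3 = 12/5 → (923/30, 478/25)
  seg 6: right by d10 = 65/3 → (1573/30, 478/25)
  seg 7: up by d6 = -413/30 → (1573/30, 803/150)
  seg 8: left by d4 = 17 → (1063/30, 803/150)
  seg 9: left by d10 = 65/3 → (413/30, 803/150)
  seg 10: left by d6 = -413/30 → (413/15, 803/150)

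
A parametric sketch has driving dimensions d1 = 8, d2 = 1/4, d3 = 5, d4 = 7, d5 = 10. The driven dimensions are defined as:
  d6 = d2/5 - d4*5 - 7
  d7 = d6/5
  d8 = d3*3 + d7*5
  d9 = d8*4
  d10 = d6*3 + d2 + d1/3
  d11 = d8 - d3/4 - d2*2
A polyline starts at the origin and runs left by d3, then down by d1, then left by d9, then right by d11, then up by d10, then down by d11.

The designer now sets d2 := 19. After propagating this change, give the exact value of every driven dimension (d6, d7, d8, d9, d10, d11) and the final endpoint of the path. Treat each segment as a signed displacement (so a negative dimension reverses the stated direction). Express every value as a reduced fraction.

d6 = -191/5
d7 = -191/25
d8 = -116/5
d9 = -464/5
d10 = -1394/15
d11 = -1249/20
endpoint = (507/20, -2309/60)

Apply edit: d2 := 19
  d6 = d2/5 - d4*5 - 7 = -191/5
  d7 = d6/5 = -191/25
  d8 = d3*3 + d7*5 = -116/5
  d9 = d8*4 = -464/5
  d10 = d6*3 + d2 + d1/3 = -1394/15
  d11 = d8 - d3/4 - d2*2 = -1249/20
Walk from origin (0, 0):
  seg 1: left by d3 = 5 → (-5, 0)
  seg 2: down by d1 = 8 → (-5, -8)
  seg 3: left by d9 = -464/5 → (439/5, -8)
  seg 4: right by d11 = -1249/20 → (507/20, -8)
  seg 5: up by d10 = -1394/15 → (507/20, -1514/15)
  seg 6: down by d11 = -1249/20 → (507/20, -2309/60)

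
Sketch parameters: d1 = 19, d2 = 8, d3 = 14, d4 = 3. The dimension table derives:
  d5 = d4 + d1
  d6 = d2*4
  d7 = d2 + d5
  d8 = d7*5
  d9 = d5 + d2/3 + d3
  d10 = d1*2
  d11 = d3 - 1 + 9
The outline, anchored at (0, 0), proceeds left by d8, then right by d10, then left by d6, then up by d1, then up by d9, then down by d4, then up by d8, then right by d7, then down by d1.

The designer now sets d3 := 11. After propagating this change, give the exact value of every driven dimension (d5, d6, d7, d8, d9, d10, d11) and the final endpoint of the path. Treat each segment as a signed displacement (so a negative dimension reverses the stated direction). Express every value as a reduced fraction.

Apply edit: d3 := 11
  d5 = d4 + d1 = 22
  d6 = d2*4 = 32
  d7 = d2 + d5 = 30
  d8 = d7*5 = 150
  d9 = d5 + d2/3 + d3 = 107/3
  d10 = d1*2 = 38
  d11 = d3 - 1 + 9 = 19
Walk from origin (0, 0):
  seg 1: left by d8 = 150 → (-150, 0)
  seg 2: right by d10 = 38 → (-112, 0)
  seg 3: left by d6 = 32 → (-144, 0)
  seg 4: up by d1 = 19 → (-144, 19)
  seg 5: up by d9 = 107/3 → (-144, 164/3)
  seg 6: down by d4 = 3 → (-144, 155/3)
  seg 7: up by d8 = 150 → (-144, 605/3)
  seg 8: right by d7 = 30 → (-114, 605/3)
  seg 9: down by d1 = 19 → (-114, 548/3)

d5 = 22
d6 = 32
d7 = 30
d8 = 150
d9 = 107/3
d10 = 38
d11 = 19
endpoint = (-114, 548/3)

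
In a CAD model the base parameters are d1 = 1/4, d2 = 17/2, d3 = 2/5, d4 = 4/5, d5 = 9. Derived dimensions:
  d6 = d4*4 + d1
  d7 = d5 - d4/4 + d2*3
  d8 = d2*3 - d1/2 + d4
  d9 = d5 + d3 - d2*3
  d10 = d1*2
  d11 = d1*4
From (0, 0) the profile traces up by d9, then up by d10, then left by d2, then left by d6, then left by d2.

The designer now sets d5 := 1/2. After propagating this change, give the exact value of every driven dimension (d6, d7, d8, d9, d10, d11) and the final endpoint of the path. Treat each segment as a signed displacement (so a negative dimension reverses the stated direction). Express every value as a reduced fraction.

d6 = 69/20
d7 = 129/5
d8 = 1047/40
d9 = -123/5
d10 = 1/2
d11 = 1
endpoint = (-409/20, -241/10)

Apply edit: d5 := 1/2
  d6 = d4*4 + d1 = 69/20
  d7 = d5 - d4/4 + d2*3 = 129/5
  d8 = d2*3 - d1/2 + d4 = 1047/40
  d9 = d5 + d3 - d2*3 = -123/5
  d10 = d1*2 = 1/2
  d11 = d1*4 = 1
Walk from origin (0, 0):
  seg 1: up by d9 = -123/5 → (0, -123/5)
  seg 2: up by d10 = 1/2 → (0, -241/10)
  seg 3: left by d2 = 17/2 → (-17/2, -241/10)
  seg 4: left by d6 = 69/20 → (-239/20, -241/10)
  seg 5: left by d2 = 17/2 → (-409/20, -241/10)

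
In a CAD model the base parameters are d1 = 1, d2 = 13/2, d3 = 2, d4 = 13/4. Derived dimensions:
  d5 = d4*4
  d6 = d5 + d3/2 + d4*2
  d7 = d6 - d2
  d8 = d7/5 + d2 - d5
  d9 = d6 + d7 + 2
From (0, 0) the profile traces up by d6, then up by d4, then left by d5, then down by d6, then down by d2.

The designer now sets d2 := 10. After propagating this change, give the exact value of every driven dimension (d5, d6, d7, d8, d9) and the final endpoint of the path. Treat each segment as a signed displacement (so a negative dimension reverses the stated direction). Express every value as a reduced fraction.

d5 = 13
d6 = 41/2
d7 = 21/2
d8 = -9/10
d9 = 33
endpoint = (-13, -27/4)

Apply edit: d2 := 10
  d5 = d4*4 = 13
  d6 = d5 + d3/2 + d4*2 = 41/2
  d7 = d6 - d2 = 21/2
  d8 = d7/5 + d2 - d5 = -9/10
  d9 = d6 + d7 + 2 = 33
Walk from origin (0, 0):
  seg 1: up by d6 = 41/2 → (0, 41/2)
  seg 2: up by d4 = 13/4 → (0, 95/4)
  seg 3: left by d5 = 13 → (-13, 95/4)
  seg 4: down by d6 = 41/2 → (-13, 13/4)
  seg 5: down by d2 = 10 → (-13, -27/4)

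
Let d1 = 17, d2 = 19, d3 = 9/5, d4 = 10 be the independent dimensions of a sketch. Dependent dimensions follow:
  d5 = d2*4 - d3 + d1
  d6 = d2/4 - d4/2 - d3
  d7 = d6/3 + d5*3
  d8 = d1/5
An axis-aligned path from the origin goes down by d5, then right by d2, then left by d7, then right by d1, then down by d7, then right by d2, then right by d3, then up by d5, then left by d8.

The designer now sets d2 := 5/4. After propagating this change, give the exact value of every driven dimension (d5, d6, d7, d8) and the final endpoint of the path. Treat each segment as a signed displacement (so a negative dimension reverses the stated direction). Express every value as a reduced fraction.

d5 = 101/5
d6 = -519/80
d7 = 935/16
d8 = 17/5
endpoint = (-3243/80, -935/16)

Apply edit: d2 := 5/4
  d5 = d2*4 - d3 + d1 = 101/5
  d6 = d2/4 - d4/2 - d3 = -519/80
  d7 = d6/3 + d5*3 = 935/16
  d8 = d1/5 = 17/5
Walk from origin (0, 0):
  seg 1: down by d5 = 101/5 → (0, -101/5)
  seg 2: right by d2 = 5/4 → (5/4, -101/5)
  seg 3: left by d7 = 935/16 → (-915/16, -101/5)
  seg 4: right by d1 = 17 → (-643/16, -101/5)
  seg 5: down by d7 = 935/16 → (-643/16, -6291/80)
  seg 6: right by d2 = 5/4 → (-623/16, -6291/80)
  seg 7: right by d3 = 9/5 → (-2971/80, -6291/80)
  seg 8: up by d5 = 101/5 → (-2971/80, -935/16)
  seg 9: left by d8 = 17/5 → (-3243/80, -935/16)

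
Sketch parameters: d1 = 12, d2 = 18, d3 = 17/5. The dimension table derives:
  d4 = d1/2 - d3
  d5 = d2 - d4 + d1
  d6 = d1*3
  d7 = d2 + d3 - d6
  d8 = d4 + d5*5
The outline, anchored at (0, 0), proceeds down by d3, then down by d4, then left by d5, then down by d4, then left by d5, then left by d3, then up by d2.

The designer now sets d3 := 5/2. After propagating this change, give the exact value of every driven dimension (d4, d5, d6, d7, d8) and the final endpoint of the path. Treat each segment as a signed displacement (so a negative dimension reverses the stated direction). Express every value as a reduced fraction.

d4 = 7/2
d5 = 53/2
d6 = 36
d7 = -31/2
d8 = 136
endpoint = (-111/2, 17/2)

Apply edit: d3 := 5/2
  d4 = d1/2 - d3 = 7/2
  d5 = d2 - d4 + d1 = 53/2
  d6 = d1*3 = 36
  d7 = d2 + d3 - d6 = -31/2
  d8 = d4 + d5*5 = 136
Walk from origin (0, 0):
  seg 1: down by d3 = 5/2 → (0, -5/2)
  seg 2: down by d4 = 7/2 → (0, -6)
  seg 3: left by d5 = 53/2 → (-53/2, -6)
  seg 4: down by d4 = 7/2 → (-53/2, -19/2)
  seg 5: left by d5 = 53/2 → (-53, -19/2)
  seg 6: left by d3 = 5/2 → (-111/2, -19/2)
  seg 7: up by d2 = 18 → (-111/2, 17/2)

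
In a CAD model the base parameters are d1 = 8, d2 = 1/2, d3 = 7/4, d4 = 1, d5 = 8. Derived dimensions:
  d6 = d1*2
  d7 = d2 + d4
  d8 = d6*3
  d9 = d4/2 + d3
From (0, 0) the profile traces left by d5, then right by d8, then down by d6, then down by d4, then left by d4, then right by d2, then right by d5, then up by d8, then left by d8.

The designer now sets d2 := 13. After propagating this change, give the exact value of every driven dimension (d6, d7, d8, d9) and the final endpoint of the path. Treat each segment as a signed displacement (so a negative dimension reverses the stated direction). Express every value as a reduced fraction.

d6 = 16
d7 = 14
d8 = 48
d9 = 9/4
endpoint = (12, 31)

Apply edit: d2 := 13
  d6 = d1*2 = 16
  d7 = d2 + d4 = 14
  d8 = d6*3 = 48
  d9 = d4/2 + d3 = 9/4
Walk from origin (0, 0):
  seg 1: left by d5 = 8 → (-8, 0)
  seg 2: right by d8 = 48 → (40, 0)
  seg 3: down by d6 = 16 → (40, -16)
  seg 4: down by d4 = 1 → (40, -17)
  seg 5: left by d4 = 1 → (39, -17)
  seg 6: right by d2 = 13 → (52, -17)
  seg 7: right by d5 = 8 → (60, -17)
  seg 8: up by d8 = 48 → (60, 31)
  seg 9: left by d8 = 48 → (12, 31)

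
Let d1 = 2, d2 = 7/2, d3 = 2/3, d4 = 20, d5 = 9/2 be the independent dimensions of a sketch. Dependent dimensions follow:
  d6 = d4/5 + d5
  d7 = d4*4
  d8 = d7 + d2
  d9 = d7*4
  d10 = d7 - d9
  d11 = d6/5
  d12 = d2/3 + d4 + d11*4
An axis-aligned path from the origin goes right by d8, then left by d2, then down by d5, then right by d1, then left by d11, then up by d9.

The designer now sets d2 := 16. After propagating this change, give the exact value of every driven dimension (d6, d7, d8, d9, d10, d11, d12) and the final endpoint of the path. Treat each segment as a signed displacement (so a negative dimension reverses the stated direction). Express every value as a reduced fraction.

d6 = 17/2
d7 = 80
d8 = 96
d9 = 320
d10 = -240
d11 = 17/10
d12 = 482/15
endpoint = (803/10, 631/2)

Apply edit: d2 := 16
  d6 = d4/5 + d5 = 17/2
  d7 = d4*4 = 80
  d8 = d7 + d2 = 96
  d9 = d7*4 = 320
  d10 = d7 - d9 = -240
  d11 = d6/5 = 17/10
  d12 = d2/3 + d4 + d11*4 = 482/15
Walk from origin (0, 0):
  seg 1: right by d8 = 96 → (96, 0)
  seg 2: left by d2 = 16 → (80, 0)
  seg 3: down by d5 = 9/2 → (80, -9/2)
  seg 4: right by d1 = 2 → (82, -9/2)
  seg 5: left by d11 = 17/10 → (803/10, -9/2)
  seg 6: up by d9 = 320 → (803/10, 631/2)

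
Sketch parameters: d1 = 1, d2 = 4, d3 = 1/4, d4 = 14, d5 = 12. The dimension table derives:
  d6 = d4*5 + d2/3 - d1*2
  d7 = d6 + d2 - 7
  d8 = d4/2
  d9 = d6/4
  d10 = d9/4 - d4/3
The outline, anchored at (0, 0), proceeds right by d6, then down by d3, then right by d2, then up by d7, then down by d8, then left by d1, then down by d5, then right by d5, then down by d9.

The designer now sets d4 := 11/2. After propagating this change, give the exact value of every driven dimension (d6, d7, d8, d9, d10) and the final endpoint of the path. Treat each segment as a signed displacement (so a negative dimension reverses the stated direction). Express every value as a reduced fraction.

Apply edit: d4 := 11/2
  d6 = d4*5 + d2/3 - d1*2 = 161/6
  d7 = d6 + d2 - 7 = 143/6
  d8 = d4/2 = 11/4
  d9 = d6/4 = 161/24
  d10 = d9/4 - d4/3 = -5/32
Walk from origin (0, 0):
  seg 1: right by d6 = 161/6 → (161/6, 0)
  seg 2: down by d3 = 1/4 → (161/6, -1/4)
  seg 3: right by d2 = 4 → (185/6, -1/4)
  seg 4: up by d7 = 143/6 → (185/6, 283/12)
  seg 5: down by d8 = 11/4 → (185/6, 125/6)
  seg 6: left by d1 = 1 → (179/6, 125/6)
  seg 7: down by d5 = 12 → (179/6, 53/6)
  seg 8: right by d5 = 12 → (251/6, 53/6)
  seg 9: down by d9 = 161/24 → (251/6, 17/8)

d6 = 161/6
d7 = 143/6
d8 = 11/4
d9 = 161/24
d10 = -5/32
endpoint = (251/6, 17/8)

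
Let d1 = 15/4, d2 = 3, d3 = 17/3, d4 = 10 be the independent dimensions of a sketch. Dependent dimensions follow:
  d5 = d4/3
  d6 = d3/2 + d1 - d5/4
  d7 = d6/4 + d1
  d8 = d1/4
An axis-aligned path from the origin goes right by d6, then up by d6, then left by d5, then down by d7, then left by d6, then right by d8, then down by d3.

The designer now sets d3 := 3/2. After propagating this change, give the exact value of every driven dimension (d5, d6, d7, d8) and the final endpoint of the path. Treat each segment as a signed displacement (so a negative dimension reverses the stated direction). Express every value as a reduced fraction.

Apply edit: d3 := 3/2
  d5 = d4/3 = 10/3
  d6 = d3/2 + d1 - d5/4 = 11/3
  d7 = d6/4 + d1 = 14/3
  d8 = d1/4 = 15/16
Walk from origin (0, 0):
  seg 1: right by d6 = 11/3 → (11/3, 0)
  seg 2: up by d6 = 11/3 → (11/3, 11/3)
  seg 3: left by d5 = 10/3 → (1/3, 11/3)
  seg 4: down by d7 = 14/3 → (1/3, -1)
  seg 5: left by d6 = 11/3 → (-10/3, -1)
  seg 6: right by d8 = 15/16 → (-115/48, -1)
  seg 7: down by d3 = 3/2 → (-115/48, -5/2)

d5 = 10/3
d6 = 11/3
d7 = 14/3
d8 = 15/16
endpoint = (-115/48, -5/2)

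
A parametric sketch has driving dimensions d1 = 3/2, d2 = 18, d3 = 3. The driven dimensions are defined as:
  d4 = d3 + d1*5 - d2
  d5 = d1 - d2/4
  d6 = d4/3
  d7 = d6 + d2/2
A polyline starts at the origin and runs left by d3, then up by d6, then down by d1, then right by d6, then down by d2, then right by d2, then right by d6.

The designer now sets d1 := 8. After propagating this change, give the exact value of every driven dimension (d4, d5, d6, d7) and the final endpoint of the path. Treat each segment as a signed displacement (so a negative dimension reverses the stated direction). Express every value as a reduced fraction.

d4 = 25
d5 = 7/2
d6 = 25/3
d7 = 52/3
endpoint = (95/3, -53/3)

Apply edit: d1 := 8
  d4 = d3 + d1*5 - d2 = 25
  d5 = d1 - d2/4 = 7/2
  d6 = d4/3 = 25/3
  d7 = d6 + d2/2 = 52/3
Walk from origin (0, 0):
  seg 1: left by d3 = 3 → (-3, 0)
  seg 2: up by d6 = 25/3 → (-3, 25/3)
  seg 3: down by d1 = 8 → (-3, 1/3)
  seg 4: right by d6 = 25/3 → (16/3, 1/3)
  seg 5: down by d2 = 18 → (16/3, -53/3)
  seg 6: right by d2 = 18 → (70/3, -53/3)
  seg 7: right by d6 = 25/3 → (95/3, -53/3)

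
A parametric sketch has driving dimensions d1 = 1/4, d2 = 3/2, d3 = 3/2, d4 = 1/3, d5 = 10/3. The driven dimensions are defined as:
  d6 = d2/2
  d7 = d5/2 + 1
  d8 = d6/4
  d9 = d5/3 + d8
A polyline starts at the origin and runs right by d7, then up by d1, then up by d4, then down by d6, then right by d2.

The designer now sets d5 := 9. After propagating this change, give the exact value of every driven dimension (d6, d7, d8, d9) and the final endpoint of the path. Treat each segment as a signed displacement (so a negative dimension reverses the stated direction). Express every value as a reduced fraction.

Apply edit: d5 := 9
  d6 = d2/2 = 3/4
  d7 = d5/2 + 1 = 11/2
  d8 = d6/4 = 3/16
  d9 = d5/3 + d8 = 51/16
Walk from origin (0, 0):
  seg 1: right by d7 = 11/2 → (11/2, 0)
  seg 2: up by d1 = 1/4 → (11/2, 1/4)
  seg 3: up by d4 = 1/3 → (11/2, 7/12)
  seg 4: down by d6 = 3/4 → (11/2, -1/6)
  seg 5: right by d2 = 3/2 → (7, -1/6)

d6 = 3/4
d7 = 11/2
d8 = 3/16
d9 = 51/16
endpoint = (7, -1/6)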